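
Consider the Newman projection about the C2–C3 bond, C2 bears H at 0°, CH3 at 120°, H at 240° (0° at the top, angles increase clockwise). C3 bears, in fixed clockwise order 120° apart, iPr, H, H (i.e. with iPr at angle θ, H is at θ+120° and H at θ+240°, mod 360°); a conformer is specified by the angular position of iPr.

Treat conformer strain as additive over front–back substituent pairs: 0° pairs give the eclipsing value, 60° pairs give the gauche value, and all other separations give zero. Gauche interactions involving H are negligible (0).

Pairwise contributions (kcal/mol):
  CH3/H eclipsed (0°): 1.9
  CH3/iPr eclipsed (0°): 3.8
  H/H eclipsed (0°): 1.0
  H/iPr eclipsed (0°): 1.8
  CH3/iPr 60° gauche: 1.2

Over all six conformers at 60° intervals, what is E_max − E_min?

iPr at 0° is eclipsed. H at 0° is eclipsed with iPr at 0° (1.8); CH3 at 120° is eclipsed with H at 120° (1.9); H at 240° is eclipsed with H at 240° (1.0). Total 4.7 kcal/mol.
iPr at 60° is staggered. CH3 at 120° is gauche with iPr at 60° (1.2). Total 1.2 kcal/mol.
iPr at 120° is eclipsed. H at 0° is eclipsed with H at 0° (1.0); CH3 at 120° is eclipsed with iPr at 120° (3.8); H at 240° is eclipsed with H at 240° (1.0). Total 5.8 kcal/mol.
iPr at 180° is staggered. CH3 at 120° is gauche with iPr at 180° (1.2). Total 1.2 kcal/mol.
iPr at 240° is eclipsed. H at 0° is eclipsed with H at 0° (1.0); CH3 at 120° is eclipsed with H at 120° (1.9); H at 240° is eclipsed with iPr at 240° (1.8). Total 4.7 kcal/mol.
iPr at 300° (staggered): no non-H gauche contacts → 0.0 kcal/mol.
Max at 120° (5.8 kcal/mol), min at 300° (0.0 kcal/mol); barrier = 5.8 kcal/mol.

5.8 kcal/mol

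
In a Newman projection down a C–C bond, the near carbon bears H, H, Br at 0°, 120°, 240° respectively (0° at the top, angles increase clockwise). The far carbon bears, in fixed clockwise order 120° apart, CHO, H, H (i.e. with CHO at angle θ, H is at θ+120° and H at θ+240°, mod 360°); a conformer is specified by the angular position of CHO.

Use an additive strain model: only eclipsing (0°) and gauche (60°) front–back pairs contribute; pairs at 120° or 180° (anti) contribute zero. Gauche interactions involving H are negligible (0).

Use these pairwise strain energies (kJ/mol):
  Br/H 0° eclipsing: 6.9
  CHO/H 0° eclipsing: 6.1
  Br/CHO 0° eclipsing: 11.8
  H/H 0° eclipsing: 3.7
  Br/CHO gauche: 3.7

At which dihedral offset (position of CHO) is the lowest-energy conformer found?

CHO at 0° (eclipsed): H–CHO eclipsed, H–H eclipsed, Br–H eclipsed; 6.1 + 3.7 + 6.9 = 16.7 kJ/mol.
CHO at 60° (staggered): no non-H gauche contacts → 0.0 kJ/mol.
CHO at 120° (eclipsed): H–H eclipsed, H–CHO eclipsed, Br–H eclipsed; 3.7 + 6.1 + 6.9 = 16.7 kJ/mol.
CHO at 180° (staggered): Br–CHO gauche; 3.7 = 3.7 kJ/mol.
CHO at 240° (eclipsed): H–H eclipsed, H–H eclipsed, Br–CHO eclipsed; 3.7 + 3.7 + 11.8 = 19.2 kJ/mol.
CHO at 300° (staggered): Br–CHO gauche; 3.7 = 3.7 kJ/mol.
The minimum (0.0 kJ/mol) occurs with CHO at 60°.

60°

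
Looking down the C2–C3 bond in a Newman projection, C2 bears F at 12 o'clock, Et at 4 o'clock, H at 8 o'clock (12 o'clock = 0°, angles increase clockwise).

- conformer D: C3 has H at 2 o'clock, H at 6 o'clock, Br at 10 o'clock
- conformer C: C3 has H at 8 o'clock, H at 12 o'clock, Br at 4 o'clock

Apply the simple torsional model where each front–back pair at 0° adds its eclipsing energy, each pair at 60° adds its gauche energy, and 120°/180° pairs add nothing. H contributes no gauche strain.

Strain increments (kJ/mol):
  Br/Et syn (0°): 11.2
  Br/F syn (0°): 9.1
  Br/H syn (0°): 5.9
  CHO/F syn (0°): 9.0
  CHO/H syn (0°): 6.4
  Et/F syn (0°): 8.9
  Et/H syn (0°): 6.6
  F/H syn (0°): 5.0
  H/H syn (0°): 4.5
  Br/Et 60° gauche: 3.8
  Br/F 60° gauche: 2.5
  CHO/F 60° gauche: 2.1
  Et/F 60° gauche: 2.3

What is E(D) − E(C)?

D (staggered): F(0°)/Br(300°) gauche 2.5 → 2.5 kJ/mol.
C (eclipsed): F(0°)/H(0°) eclipsed 5.0; Et(120°)/Br(120°) eclipsed 11.2; H(240°)/H(240°) eclipsed 4.5 → 20.7 kJ/mol.
E(D) − E(C) = 2.5 − 20.7 = -18.2 kJ/mol.

-18.2 kJ/mol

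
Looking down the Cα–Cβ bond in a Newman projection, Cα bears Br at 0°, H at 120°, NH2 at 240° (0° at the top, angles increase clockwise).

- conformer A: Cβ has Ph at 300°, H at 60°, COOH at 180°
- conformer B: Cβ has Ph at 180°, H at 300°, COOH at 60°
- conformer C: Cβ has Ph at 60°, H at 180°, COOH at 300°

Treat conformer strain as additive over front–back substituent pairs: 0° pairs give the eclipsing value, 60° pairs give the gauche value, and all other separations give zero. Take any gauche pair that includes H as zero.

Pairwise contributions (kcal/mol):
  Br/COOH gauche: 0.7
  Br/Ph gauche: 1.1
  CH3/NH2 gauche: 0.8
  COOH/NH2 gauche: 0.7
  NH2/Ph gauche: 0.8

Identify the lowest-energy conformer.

B

A (staggered): Br–Ph gauche, NH2–Ph gauche, NH2–COOH gauche; 1.1 + 0.8 + 0.7 = 2.6 kcal/mol.
B (staggered): Br–COOH gauche, NH2–Ph gauche; 0.7 + 0.8 = 1.5 kcal/mol.
C (staggered): Br–Ph gauche, Br–COOH gauche, NH2–COOH gauche; 1.1 + 0.7 + 0.7 = 2.5 kcal/mol.
B has the lowest total (1.5 kcal/mol).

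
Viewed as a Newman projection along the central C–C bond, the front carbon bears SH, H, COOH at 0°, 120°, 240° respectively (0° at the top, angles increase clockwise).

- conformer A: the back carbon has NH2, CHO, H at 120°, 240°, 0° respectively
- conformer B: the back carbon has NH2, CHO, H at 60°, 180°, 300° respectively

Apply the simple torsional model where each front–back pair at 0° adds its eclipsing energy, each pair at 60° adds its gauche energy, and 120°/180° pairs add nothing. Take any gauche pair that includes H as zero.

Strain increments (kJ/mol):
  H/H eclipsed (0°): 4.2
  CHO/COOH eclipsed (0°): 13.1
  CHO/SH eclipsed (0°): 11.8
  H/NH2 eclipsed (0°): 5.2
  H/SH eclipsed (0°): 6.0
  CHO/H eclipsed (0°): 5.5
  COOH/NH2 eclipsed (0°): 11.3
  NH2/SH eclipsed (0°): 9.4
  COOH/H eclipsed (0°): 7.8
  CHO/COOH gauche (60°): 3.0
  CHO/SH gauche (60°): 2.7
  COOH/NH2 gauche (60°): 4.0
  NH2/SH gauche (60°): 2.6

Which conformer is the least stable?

A

A (eclipsed): SH–H eclipsed, H–NH2 eclipsed, COOH–CHO eclipsed; 6.0 + 5.2 + 13.1 = 24.3 kJ/mol.
B (staggered): SH–NH2 gauche, COOH–CHO gauche; 2.6 + 3.0 = 5.6 kJ/mol.
A has the highest total (24.3 kJ/mol).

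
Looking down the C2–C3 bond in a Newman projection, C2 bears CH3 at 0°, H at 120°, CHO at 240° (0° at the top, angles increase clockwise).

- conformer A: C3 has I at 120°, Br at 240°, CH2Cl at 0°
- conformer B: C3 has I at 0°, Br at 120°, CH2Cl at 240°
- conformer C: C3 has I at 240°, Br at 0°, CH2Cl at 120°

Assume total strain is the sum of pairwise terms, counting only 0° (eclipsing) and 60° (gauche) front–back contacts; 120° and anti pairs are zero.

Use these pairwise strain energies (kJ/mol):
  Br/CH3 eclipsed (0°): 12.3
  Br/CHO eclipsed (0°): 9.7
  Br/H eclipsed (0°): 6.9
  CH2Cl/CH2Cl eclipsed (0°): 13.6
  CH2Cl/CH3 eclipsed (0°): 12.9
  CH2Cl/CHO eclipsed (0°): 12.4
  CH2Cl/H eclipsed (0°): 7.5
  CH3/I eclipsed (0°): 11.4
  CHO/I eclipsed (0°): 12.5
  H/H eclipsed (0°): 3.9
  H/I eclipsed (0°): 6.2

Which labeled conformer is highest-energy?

A (eclipsed): CH3(0°)/CH2Cl(0°) eclipsed 12.9; H(120°)/I(120°) eclipsed 6.2; CHO(240°)/Br(240°) eclipsed 9.7 → 28.8 kJ/mol.
B (eclipsed): CH3(0°)/I(0°) eclipsed 11.4; H(120°)/Br(120°) eclipsed 6.9; CHO(240°)/CH2Cl(240°) eclipsed 12.4 → 30.7 kJ/mol.
C (eclipsed): CH3(0°)/Br(0°) eclipsed 12.3; H(120°)/CH2Cl(120°) eclipsed 7.5; CHO(240°)/I(240°) eclipsed 12.5 → 32.3 kJ/mol.
C has the highest total (32.3 kJ/mol).

C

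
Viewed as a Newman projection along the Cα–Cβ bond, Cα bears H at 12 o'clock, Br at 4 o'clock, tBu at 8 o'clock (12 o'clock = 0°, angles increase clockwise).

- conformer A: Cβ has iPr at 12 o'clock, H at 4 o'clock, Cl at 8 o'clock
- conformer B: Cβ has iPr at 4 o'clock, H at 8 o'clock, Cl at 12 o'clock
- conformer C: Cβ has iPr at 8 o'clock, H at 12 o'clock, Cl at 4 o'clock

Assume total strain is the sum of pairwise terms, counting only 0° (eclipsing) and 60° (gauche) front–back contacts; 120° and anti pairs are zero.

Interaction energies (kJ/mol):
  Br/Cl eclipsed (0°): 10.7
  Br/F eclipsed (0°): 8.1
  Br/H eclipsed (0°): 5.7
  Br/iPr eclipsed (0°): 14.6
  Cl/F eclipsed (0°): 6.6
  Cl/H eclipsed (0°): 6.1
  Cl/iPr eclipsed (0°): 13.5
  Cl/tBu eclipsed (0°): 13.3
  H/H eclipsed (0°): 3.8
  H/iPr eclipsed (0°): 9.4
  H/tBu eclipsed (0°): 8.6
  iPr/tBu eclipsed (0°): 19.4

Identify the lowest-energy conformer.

A (eclipsed): H(0°)/iPr(0°) eclipsed 9.4; Br(120°)/H(120°) eclipsed 5.7; tBu(240°)/Cl(240°) eclipsed 13.3 → 28.4 kJ/mol.
B (eclipsed): H(0°)/Cl(0°) eclipsed 6.1; Br(120°)/iPr(120°) eclipsed 14.6; tBu(240°)/H(240°) eclipsed 8.6 → 29.3 kJ/mol.
C (eclipsed): H(0°)/H(0°) eclipsed 3.8; Br(120°)/Cl(120°) eclipsed 10.7; tBu(240°)/iPr(240°) eclipsed 19.4 → 33.9 kJ/mol.
A has the lowest total (28.4 kJ/mol).

A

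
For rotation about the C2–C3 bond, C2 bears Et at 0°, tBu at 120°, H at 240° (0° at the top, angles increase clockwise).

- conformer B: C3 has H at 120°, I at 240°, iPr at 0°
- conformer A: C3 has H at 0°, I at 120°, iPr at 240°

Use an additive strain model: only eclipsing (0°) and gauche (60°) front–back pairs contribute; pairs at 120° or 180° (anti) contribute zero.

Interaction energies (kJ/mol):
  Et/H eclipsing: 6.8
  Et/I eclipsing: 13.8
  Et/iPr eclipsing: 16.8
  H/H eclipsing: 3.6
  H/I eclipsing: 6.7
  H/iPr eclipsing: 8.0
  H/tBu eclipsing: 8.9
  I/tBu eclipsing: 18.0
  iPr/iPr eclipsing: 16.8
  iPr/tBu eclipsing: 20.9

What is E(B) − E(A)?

-0.4 kJ/mol

B (eclipsed): Et(0°)/iPr(0°) eclipsed 16.8; tBu(120°)/H(120°) eclipsed 8.9; H(240°)/I(240°) eclipsed 6.7 → 32.4 kJ/mol.
A (eclipsed): Et(0°)/H(0°) eclipsed 6.8; tBu(120°)/I(120°) eclipsed 18.0; H(240°)/iPr(240°) eclipsed 8.0 → 32.8 kJ/mol.
E(B) − E(A) = 32.4 − 32.8 = -0.4 kJ/mol.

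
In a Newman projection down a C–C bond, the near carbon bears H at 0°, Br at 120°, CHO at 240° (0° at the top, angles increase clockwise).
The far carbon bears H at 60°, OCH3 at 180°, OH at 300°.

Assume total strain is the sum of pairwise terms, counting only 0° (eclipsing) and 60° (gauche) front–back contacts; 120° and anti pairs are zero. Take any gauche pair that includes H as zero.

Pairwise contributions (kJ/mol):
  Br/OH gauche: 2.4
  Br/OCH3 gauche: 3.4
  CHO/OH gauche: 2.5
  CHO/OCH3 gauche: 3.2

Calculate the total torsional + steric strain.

9.1 kJ/mol

This conformer (staggered): Br–OCH3 gauche, CHO–OCH3 gauche, CHO–OH gauche; 3.4 + 3.2 + 2.5 = 9.1 kJ/mol.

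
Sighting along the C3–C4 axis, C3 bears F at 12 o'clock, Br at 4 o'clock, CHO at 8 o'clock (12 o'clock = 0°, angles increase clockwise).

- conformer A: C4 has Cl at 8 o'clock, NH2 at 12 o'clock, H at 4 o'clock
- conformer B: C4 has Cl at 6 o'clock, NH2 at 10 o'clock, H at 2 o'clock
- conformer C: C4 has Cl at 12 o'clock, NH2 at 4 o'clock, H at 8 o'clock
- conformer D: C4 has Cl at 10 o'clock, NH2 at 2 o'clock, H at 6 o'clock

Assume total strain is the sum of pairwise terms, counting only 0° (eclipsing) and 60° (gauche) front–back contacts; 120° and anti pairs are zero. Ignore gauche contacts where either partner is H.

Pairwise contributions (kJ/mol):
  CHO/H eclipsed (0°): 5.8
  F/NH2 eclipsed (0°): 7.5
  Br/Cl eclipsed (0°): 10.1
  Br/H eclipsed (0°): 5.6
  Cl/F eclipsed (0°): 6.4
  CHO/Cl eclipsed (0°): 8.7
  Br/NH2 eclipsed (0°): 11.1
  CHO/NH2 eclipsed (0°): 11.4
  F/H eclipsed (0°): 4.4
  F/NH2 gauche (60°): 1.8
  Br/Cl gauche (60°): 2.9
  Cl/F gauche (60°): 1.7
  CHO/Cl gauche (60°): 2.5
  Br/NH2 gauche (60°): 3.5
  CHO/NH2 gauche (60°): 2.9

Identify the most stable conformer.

A (eclipsed): F–NH2 eclipsed, Br–H eclipsed, CHO–Cl eclipsed; 7.5 + 5.6 + 8.7 = 21.8 kJ/mol.
B (staggered): F–NH2 gauche, Br–Cl gauche, CHO–Cl gauche, CHO–NH2 gauche; 1.8 + 2.9 + 2.5 + 2.9 = 10.1 kJ/mol.
C (eclipsed): F–Cl eclipsed, Br–NH2 eclipsed, CHO–H eclipsed; 6.4 + 11.1 + 5.8 = 23.3 kJ/mol.
D (staggered): F–Cl gauche, F–NH2 gauche, Br–NH2 gauche, CHO–Cl gauche; 1.7 + 1.8 + 3.5 + 2.5 = 9.5 kJ/mol.
D has the lowest total (9.5 kJ/mol).

D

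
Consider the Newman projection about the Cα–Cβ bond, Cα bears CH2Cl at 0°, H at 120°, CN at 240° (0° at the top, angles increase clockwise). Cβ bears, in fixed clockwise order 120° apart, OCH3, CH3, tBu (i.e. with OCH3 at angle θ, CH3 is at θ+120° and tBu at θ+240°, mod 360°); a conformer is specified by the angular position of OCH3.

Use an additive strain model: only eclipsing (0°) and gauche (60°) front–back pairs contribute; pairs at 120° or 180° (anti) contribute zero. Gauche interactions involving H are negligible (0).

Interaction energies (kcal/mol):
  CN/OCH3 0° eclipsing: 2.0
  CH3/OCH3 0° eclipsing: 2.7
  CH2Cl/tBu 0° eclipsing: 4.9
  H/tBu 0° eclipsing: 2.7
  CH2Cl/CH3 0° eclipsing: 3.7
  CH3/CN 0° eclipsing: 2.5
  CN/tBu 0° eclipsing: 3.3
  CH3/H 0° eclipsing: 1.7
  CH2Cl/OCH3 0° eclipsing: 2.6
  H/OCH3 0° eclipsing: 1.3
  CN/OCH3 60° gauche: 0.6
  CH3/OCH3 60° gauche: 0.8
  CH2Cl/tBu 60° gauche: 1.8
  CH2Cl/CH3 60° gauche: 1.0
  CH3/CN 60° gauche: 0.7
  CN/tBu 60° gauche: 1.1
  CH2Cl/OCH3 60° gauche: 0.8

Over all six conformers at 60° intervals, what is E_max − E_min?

5.2 kcal/mol

OCH3 at 0° (eclipsed): CH2Cl(0°)/OCH3(0°) eclipsed 2.6; H(120°)/CH3(120°) eclipsed 1.7; CN(240°)/tBu(240°) eclipsed 3.3 → 7.6 kcal/mol.
OCH3 at 60° (staggered): CH2Cl(0°)/OCH3(60°) gauche 0.8; CH2Cl(0°)/tBu(300°) gauche 1.8; CN(240°)/CH3(180°) gauche 0.7; CN(240°)/tBu(300°) gauche 1.1 → 4.4 kcal/mol.
OCH3 at 120° (eclipsed): CH2Cl(0°)/tBu(0°) eclipsed 4.9; H(120°)/OCH3(120°) eclipsed 1.3; CN(240°)/CH3(240°) eclipsed 2.5 → 8.7 kcal/mol.
OCH3 at 180° (staggered): CH2Cl(0°)/CH3(300°) gauche 1.0; CH2Cl(0°)/tBu(60°) gauche 1.8; CN(240°)/OCH3(180°) gauche 0.6; CN(240°)/CH3(300°) gauche 0.7 → 4.1 kcal/mol.
OCH3 at 240° (eclipsed): CH2Cl(0°)/CH3(0°) eclipsed 3.7; H(120°)/tBu(120°) eclipsed 2.7; CN(240°)/OCH3(240°) eclipsed 2.0 → 8.4 kcal/mol.
OCH3 at 300° (staggered): CH2Cl(0°)/OCH3(300°) gauche 0.8; CH2Cl(0°)/CH3(60°) gauche 1.0; CN(240°)/OCH3(300°) gauche 0.6; CN(240°)/tBu(180°) gauche 1.1 → 3.5 kcal/mol.
Max at 120° (8.7 kcal/mol), min at 300° (3.5 kcal/mol); barrier = 5.2 kcal/mol.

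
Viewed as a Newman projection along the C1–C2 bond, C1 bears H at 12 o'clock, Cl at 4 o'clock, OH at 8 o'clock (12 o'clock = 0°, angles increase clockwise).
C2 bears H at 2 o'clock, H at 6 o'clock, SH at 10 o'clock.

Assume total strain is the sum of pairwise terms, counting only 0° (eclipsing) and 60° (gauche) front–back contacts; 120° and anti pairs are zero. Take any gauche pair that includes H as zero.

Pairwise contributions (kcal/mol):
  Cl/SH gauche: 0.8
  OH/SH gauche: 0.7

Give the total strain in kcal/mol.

This conformer is staggered. OH at 240° is gauche with SH at 300° (0.7). Total 0.7 kcal/mol.

0.7 kcal/mol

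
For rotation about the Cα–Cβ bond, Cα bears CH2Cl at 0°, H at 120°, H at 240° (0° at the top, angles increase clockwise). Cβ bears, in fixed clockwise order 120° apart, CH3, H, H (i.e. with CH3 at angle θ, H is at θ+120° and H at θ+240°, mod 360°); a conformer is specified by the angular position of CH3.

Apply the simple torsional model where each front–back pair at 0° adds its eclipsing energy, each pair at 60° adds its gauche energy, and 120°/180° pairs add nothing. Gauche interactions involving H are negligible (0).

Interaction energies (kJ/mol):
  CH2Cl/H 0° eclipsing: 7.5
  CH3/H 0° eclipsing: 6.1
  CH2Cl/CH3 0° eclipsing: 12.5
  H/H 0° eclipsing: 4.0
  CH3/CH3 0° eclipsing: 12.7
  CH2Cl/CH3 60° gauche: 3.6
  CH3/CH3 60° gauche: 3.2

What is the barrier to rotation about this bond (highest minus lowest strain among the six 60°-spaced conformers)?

CH3 at 0° is eclipsed. CH2Cl at 0° is eclipsed with CH3 at 0° (12.5); H at 120° is eclipsed with H at 120° (4.0); H at 240° is eclipsed with H at 240° (4.0). Total 20.5 kJ/mol.
CH3 at 60° is staggered. CH2Cl at 0° is gauche with CH3 at 60° (3.6). Total 3.6 kJ/mol.
CH3 at 120° is eclipsed. CH2Cl at 0° is eclipsed with H at 0° (7.5); H at 120° is eclipsed with CH3 at 120° (6.1); H at 240° is eclipsed with H at 240° (4.0). Total 17.6 kJ/mol.
CH3 at 180° (staggered): no non-H gauche contacts → 0.0 kJ/mol.
CH3 at 240° is eclipsed. CH2Cl at 0° is eclipsed with H at 0° (7.5); H at 120° is eclipsed with H at 120° (4.0); H at 240° is eclipsed with CH3 at 240° (6.1). Total 17.6 kJ/mol.
CH3 at 300° is staggered. CH2Cl at 0° is gauche with CH3 at 300° (3.6). Total 3.6 kJ/mol.
Max at 0° (20.5 kJ/mol), min at 180° (0.0 kJ/mol); barrier = 20.5 kJ/mol.

20.5 kJ/mol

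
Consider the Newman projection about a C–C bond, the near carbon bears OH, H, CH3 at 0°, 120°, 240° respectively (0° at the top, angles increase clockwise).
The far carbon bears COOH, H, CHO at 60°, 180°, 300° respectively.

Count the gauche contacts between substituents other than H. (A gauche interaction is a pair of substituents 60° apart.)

3

Non-H gauche pairs: OH(0°)/COOH(60°); OH(0°)/CHO(300°); CH3(240°)/CHO(300°) — 3 interactions.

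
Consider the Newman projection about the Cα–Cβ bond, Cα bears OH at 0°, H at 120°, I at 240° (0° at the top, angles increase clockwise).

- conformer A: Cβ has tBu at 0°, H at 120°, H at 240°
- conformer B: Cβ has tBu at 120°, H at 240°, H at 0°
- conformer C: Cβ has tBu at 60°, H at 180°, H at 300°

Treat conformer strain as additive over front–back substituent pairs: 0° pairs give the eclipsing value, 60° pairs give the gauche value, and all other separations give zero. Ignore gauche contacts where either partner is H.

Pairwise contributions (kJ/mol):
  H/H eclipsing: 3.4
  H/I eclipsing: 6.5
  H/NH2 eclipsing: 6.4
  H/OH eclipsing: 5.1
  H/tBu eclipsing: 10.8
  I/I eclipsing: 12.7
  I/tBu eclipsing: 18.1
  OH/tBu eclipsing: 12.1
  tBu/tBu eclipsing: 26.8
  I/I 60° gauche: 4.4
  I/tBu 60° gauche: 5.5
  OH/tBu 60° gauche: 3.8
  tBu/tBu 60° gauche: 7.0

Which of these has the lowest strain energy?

A is eclipsed. OH at 0° is eclipsed with tBu at 0° (12.1); H at 120° is eclipsed with H at 120° (3.4); I at 240° is eclipsed with H at 240° (6.5). Total 22.0 kJ/mol.
B is eclipsed. OH at 0° is eclipsed with H at 0° (5.1); H at 120° is eclipsed with tBu at 120° (10.8); I at 240° is eclipsed with H at 240° (6.5). Total 22.4 kJ/mol.
C is staggered. OH at 0° is gauche with tBu at 60° (3.8). Total 3.8 kJ/mol.
C has the lowest total (3.8 kJ/mol).

C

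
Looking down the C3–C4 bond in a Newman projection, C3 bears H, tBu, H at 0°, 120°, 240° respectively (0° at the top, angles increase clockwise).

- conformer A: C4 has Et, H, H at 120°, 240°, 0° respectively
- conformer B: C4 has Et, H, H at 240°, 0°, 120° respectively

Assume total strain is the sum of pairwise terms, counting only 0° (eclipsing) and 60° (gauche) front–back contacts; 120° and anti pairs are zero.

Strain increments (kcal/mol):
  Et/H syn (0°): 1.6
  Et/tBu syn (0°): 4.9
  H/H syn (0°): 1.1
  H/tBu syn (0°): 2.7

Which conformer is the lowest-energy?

A (eclipsed): H–H eclipsed, tBu–Et eclipsed, H–H eclipsed; 1.1 + 4.9 + 1.1 = 7.1 kcal/mol.
B (eclipsed): H–H eclipsed, tBu–H eclipsed, H–Et eclipsed; 1.1 + 2.7 + 1.6 = 5.4 kcal/mol.
B has the lowest total (5.4 kcal/mol).

B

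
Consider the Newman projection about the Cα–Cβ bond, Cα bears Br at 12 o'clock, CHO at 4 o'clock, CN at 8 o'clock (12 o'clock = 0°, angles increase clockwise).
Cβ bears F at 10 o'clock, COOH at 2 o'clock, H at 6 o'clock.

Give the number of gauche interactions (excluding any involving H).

Non-H gauche pairs: Br(0°)/F(300°); Br(0°)/COOH(60°); CHO(120°)/COOH(60°); CN(240°)/F(300°) — 4 interactions.

4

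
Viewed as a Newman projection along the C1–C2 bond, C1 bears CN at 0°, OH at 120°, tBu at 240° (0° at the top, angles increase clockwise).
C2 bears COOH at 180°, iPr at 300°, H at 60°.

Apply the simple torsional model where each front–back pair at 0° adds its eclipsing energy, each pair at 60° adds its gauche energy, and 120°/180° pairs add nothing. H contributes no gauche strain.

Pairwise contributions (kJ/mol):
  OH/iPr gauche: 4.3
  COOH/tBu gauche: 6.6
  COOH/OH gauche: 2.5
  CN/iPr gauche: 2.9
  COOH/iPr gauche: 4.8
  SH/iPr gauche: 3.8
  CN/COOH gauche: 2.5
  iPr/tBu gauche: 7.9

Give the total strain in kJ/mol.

This conformer is staggered. CN at 0° is gauche with iPr at 300° (2.9); OH at 120° is gauche with COOH at 180° (2.5); tBu at 240° is gauche with COOH at 180° (6.6); tBu at 240° is gauche with iPr at 300° (7.9). Total 19.9 kJ/mol.

19.9 kJ/mol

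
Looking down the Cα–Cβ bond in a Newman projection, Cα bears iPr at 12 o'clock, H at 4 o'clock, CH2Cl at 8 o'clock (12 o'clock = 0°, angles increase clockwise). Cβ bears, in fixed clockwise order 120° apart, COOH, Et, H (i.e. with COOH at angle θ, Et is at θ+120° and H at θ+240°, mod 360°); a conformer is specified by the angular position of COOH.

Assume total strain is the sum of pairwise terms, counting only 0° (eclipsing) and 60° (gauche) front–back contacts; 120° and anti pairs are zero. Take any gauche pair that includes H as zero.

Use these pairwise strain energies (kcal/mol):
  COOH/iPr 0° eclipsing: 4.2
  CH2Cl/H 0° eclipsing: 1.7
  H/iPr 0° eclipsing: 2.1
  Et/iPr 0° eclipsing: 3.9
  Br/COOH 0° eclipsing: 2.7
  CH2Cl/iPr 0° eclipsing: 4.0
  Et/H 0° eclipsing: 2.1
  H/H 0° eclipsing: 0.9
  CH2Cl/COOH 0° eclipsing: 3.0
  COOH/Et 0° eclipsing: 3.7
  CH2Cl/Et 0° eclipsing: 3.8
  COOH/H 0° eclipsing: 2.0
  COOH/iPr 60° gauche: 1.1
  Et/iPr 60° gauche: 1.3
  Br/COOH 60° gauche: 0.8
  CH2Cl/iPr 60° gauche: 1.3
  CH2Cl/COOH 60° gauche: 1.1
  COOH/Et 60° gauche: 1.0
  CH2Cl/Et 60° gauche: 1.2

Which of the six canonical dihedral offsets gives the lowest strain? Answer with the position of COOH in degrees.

60°

COOH at 0° (eclipsed): iPr(0°)/COOH(0°) eclipsed 4.2; H(120°)/Et(120°) eclipsed 2.1; CH2Cl(240°)/H(240°) eclipsed 1.7 → 8.0 kcal/mol.
COOH at 60° (staggered): iPr(0°)/COOH(60°) gauche 1.1; CH2Cl(240°)/Et(180°) gauche 1.2 → 2.3 kcal/mol.
COOH at 120° (eclipsed): iPr(0°)/H(0°) eclipsed 2.1; H(120°)/COOH(120°) eclipsed 2.0; CH2Cl(240°)/Et(240°) eclipsed 3.8 → 7.9 kcal/mol.
COOH at 180° (staggered): iPr(0°)/Et(300°) gauche 1.3; CH2Cl(240°)/COOH(180°) gauche 1.1; CH2Cl(240°)/Et(300°) gauche 1.2 → 3.6 kcal/mol.
COOH at 240° (eclipsed): iPr(0°)/Et(0°) eclipsed 3.9; H(120°)/H(120°) eclipsed 0.9; CH2Cl(240°)/COOH(240°) eclipsed 3.0 → 7.8 kcal/mol.
COOH at 300° (staggered): iPr(0°)/COOH(300°) gauche 1.1; iPr(0°)/Et(60°) gauche 1.3; CH2Cl(240°)/COOH(300°) gauche 1.1 → 3.5 kcal/mol.
The minimum (2.3 kcal/mol) occurs with COOH at 60°.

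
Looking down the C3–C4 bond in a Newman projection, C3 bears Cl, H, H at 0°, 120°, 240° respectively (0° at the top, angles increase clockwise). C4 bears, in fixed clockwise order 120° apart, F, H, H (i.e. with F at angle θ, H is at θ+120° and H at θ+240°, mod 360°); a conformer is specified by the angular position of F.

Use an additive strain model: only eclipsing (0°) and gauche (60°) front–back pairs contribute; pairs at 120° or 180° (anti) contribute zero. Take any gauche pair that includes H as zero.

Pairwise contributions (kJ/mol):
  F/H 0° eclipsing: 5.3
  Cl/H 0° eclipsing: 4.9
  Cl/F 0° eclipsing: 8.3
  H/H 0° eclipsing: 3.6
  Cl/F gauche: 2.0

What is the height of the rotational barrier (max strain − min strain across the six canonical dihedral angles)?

15.5 kJ/mol

F at 0° (eclipsed): Cl–F eclipsed, H–H eclipsed, H–H eclipsed; 8.3 + 3.6 + 3.6 = 15.5 kJ/mol.
F at 60° (staggered): Cl–F gauche; 2.0 = 2.0 kJ/mol.
F at 120° (eclipsed): Cl–H eclipsed, H–F eclipsed, H–H eclipsed; 4.9 + 5.3 + 3.6 = 13.8 kJ/mol.
F at 180° (staggered): no non-H gauche contacts → 0.0 kJ/mol.
F at 240° (eclipsed): Cl–H eclipsed, H–H eclipsed, H–F eclipsed; 4.9 + 3.6 + 5.3 = 13.8 kJ/mol.
F at 300° (staggered): Cl–F gauche; 2.0 = 2.0 kJ/mol.
Max at 0° (15.5 kJ/mol), min at 180° (0.0 kJ/mol); barrier = 15.5 kJ/mol.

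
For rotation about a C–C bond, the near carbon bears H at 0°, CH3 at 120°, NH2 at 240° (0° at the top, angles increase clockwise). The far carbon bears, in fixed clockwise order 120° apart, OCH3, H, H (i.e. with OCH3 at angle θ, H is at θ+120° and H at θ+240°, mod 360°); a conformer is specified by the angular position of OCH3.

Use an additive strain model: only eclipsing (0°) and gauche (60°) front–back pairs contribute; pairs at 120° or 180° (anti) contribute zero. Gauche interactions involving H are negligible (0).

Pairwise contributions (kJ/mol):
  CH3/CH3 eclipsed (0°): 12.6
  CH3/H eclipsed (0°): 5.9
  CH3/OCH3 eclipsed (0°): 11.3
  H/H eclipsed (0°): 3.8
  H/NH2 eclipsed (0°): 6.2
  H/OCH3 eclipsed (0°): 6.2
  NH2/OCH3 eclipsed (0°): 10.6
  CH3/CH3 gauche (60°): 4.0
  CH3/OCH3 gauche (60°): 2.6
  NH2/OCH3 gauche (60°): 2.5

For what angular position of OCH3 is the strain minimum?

300°

OCH3 at 0° is eclipsed. H at 0° is eclipsed with OCH3 at 0° (6.2); CH3 at 120° is eclipsed with H at 120° (5.9); NH2 at 240° is eclipsed with H at 240° (6.2). Total 18.3 kJ/mol.
OCH3 at 60° is staggered. CH3 at 120° is gauche with OCH3 at 60° (2.6). Total 2.6 kJ/mol.
OCH3 at 120° is eclipsed. H at 0° is eclipsed with H at 0° (3.8); CH3 at 120° is eclipsed with OCH3 at 120° (11.3); NH2 at 240° is eclipsed with H at 240° (6.2). Total 21.3 kJ/mol.
OCH3 at 180° is staggered. CH3 at 120° is gauche with OCH3 at 180° (2.6); NH2 at 240° is gauche with OCH3 at 180° (2.5). Total 5.1 kJ/mol.
OCH3 at 240° is eclipsed. H at 0° is eclipsed with H at 0° (3.8); CH3 at 120° is eclipsed with H at 120° (5.9); NH2 at 240° is eclipsed with OCH3 at 240° (10.6). Total 20.3 kJ/mol.
OCH3 at 300° is staggered. NH2 at 240° is gauche with OCH3 at 300° (2.5). Total 2.5 kJ/mol.
The minimum (2.5 kJ/mol) occurs with OCH3 at 300°.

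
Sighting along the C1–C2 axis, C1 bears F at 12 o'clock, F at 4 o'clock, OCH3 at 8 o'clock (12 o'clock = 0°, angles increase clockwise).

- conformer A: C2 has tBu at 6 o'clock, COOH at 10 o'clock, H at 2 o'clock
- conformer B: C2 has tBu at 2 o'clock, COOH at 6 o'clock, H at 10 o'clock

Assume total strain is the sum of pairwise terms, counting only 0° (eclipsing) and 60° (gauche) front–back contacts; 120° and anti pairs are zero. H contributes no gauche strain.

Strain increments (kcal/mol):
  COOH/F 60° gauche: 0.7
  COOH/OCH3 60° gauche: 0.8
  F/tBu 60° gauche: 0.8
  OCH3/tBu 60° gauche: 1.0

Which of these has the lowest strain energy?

B

A (staggered): F(0°)/COOH(300°) gauche 0.7; F(120°)/tBu(180°) gauche 0.8; OCH3(240°)/tBu(180°) gauche 1.0; OCH3(240°)/COOH(300°) gauche 0.8 → 3.3 kcal/mol.
B (staggered): F(0°)/tBu(60°) gauche 0.8; F(120°)/tBu(60°) gauche 0.8; F(120°)/COOH(180°) gauche 0.7; OCH3(240°)/COOH(180°) gauche 0.8 → 3.1 kcal/mol.
B has the lowest total (3.1 kcal/mol).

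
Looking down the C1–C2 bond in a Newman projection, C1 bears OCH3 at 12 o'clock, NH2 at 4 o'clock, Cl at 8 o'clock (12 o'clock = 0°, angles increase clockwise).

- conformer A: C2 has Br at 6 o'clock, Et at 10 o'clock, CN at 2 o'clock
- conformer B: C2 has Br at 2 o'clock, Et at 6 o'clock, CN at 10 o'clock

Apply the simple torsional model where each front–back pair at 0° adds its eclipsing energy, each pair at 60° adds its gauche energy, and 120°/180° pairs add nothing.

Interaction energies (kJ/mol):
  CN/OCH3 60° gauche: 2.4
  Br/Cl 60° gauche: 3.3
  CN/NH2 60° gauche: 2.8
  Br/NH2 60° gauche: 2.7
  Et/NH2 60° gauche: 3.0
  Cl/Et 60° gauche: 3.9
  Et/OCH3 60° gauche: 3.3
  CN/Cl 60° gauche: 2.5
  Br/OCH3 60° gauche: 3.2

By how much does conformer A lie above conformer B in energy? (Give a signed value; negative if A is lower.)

A is staggered. OCH3 at 0° is gauche with Et at 300° (3.3); OCH3 at 0° is gauche with CN at 60° (2.4); NH2 at 120° is gauche with Br at 180° (2.7); NH2 at 120° is gauche with CN at 60° (2.8); Cl at 240° is gauche with Br at 180° (3.3); Cl at 240° is gauche with Et at 300° (3.9). Total 18.4 kJ/mol.
B is staggered. OCH3 at 0° is gauche with Br at 60° (3.2); OCH3 at 0° is gauche with CN at 300° (2.4); NH2 at 120° is gauche with Br at 60° (2.7); NH2 at 120° is gauche with Et at 180° (3.0); Cl at 240° is gauche with Et at 180° (3.9); Cl at 240° is gauche with CN at 300° (2.5). Total 17.7 kJ/mol.
E(A) − E(B) = 18.4 − 17.7 = +0.7 kJ/mol.

+0.7 kJ/mol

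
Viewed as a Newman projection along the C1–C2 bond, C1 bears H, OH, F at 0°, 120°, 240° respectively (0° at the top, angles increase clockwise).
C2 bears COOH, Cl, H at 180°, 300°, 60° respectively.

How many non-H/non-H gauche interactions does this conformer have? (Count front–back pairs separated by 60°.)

Non-H gauche pairs: OH(120°)/COOH(180°); F(240°)/COOH(180°); F(240°)/Cl(300°) — 3 interactions.

3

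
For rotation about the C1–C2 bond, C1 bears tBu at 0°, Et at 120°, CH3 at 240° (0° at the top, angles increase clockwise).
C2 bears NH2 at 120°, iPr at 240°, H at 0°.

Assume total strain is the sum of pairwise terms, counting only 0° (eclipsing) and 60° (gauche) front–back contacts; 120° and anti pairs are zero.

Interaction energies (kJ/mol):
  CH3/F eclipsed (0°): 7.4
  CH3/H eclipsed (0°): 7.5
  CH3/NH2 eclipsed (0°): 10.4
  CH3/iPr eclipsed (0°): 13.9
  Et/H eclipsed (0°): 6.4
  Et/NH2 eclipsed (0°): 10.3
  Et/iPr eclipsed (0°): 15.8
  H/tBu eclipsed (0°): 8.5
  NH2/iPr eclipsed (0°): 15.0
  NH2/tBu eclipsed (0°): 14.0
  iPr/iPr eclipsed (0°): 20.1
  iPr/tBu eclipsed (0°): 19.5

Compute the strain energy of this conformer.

32.7 kJ/mol

This conformer is eclipsed. tBu at 0° is eclipsed with H at 0° (8.5); Et at 120° is eclipsed with NH2 at 120° (10.3); CH3 at 240° is eclipsed with iPr at 240° (13.9). Total 32.7 kJ/mol.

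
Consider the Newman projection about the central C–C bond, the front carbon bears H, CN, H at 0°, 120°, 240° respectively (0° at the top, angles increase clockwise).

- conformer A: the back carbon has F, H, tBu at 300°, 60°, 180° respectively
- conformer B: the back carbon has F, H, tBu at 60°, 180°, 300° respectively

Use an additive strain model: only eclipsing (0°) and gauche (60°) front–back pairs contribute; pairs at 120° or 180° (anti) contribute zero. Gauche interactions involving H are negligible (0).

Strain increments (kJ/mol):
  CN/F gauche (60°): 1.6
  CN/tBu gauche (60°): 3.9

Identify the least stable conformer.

A

A is staggered. CN at 120° is gauche with tBu at 180° (3.9). Total 3.9 kJ/mol.
B is staggered. CN at 120° is gauche with F at 60° (1.6). Total 1.6 kJ/mol.
A has the highest total (3.9 kJ/mol).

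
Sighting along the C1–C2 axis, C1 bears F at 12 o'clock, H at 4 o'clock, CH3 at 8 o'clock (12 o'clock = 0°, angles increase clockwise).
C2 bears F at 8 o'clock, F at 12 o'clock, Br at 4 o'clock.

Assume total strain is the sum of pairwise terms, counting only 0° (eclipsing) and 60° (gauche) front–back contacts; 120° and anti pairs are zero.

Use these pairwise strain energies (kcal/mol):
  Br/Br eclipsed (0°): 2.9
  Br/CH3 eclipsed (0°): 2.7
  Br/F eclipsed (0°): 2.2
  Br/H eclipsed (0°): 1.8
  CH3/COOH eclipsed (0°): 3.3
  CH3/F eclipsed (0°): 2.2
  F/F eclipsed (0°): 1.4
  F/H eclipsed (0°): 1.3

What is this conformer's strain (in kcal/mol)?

This conformer (eclipsed): F–F eclipsed, H–Br eclipsed, CH3–F eclipsed; 1.4 + 1.8 + 2.2 = 5.4 kcal/mol.

5.4 kcal/mol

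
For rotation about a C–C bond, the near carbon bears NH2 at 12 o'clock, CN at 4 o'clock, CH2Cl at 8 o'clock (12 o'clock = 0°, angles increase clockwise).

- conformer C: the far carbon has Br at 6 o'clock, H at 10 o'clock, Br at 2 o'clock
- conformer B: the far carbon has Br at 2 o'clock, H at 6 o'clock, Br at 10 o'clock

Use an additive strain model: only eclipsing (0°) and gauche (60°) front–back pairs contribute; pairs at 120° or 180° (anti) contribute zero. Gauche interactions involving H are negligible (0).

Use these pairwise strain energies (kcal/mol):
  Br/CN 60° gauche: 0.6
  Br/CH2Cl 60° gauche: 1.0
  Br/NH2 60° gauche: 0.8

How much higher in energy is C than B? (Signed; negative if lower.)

C (staggered): NH2(0°)/Br(60°) gauche 0.8; CN(120°)/Br(180°) gauche 0.6; CN(120°)/Br(60°) gauche 0.6; CH2Cl(240°)/Br(180°) gauche 1.0 → 3.0 kcal/mol.
B (staggered): NH2(0°)/Br(60°) gauche 0.8; NH2(0°)/Br(300°) gauche 0.8; CN(120°)/Br(60°) gauche 0.6; CH2Cl(240°)/Br(300°) gauche 1.0 → 3.2 kcal/mol.
E(C) − E(B) = 3.0 − 3.2 = -0.2 kcal/mol.

-0.2 kcal/mol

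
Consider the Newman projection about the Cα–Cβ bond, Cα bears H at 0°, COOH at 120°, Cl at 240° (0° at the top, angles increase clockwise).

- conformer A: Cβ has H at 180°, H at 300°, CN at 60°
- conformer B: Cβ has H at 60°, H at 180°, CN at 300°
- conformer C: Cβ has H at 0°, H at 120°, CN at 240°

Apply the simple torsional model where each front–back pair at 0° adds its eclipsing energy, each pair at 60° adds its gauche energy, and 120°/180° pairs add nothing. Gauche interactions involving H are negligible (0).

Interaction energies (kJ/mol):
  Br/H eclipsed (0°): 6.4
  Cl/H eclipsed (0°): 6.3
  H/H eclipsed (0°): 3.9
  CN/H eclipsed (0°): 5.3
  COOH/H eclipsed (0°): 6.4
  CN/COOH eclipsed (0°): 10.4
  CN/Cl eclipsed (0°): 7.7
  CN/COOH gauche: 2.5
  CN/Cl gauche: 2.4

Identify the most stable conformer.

A is staggered. COOH at 120° is gauche with CN at 60° (2.5). Total 2.5 kJ/mol.
B is staggered. Cl at 240° is gauche with CN at 300° (2.4). Total 2.4 kJ/mol.
C is eclipsed. H at 0° is eclipsed with H at 0° (3.9); COOH at 120° is eclipsed with H at 120° (6.4); Cl at 240° is eclipsed with CN at 240° (7.7). Total 18.0 kJ/mol.
B has the lowest total (2.4 kJ/mol).

B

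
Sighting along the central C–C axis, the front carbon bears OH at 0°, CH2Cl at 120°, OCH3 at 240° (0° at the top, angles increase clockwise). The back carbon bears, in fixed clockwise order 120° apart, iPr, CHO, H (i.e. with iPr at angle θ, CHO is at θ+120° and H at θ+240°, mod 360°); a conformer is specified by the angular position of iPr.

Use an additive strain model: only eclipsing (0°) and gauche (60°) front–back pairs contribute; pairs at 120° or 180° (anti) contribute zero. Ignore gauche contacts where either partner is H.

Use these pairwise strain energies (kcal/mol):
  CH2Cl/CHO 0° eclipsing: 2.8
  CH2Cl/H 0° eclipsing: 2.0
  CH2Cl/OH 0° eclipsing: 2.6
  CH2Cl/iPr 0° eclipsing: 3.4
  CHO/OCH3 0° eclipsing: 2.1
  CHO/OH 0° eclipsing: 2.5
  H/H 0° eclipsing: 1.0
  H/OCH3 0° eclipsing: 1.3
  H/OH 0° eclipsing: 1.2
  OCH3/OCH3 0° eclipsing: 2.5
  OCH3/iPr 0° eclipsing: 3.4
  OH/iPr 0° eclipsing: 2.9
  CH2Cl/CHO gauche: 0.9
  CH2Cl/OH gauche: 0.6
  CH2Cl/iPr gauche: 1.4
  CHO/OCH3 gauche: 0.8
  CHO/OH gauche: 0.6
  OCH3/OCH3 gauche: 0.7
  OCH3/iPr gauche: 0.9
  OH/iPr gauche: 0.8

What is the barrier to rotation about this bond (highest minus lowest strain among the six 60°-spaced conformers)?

iPr at 0° (eclipsed): OH–iPr eclipsed, CH2Cl–CHO eclipsed, OCH3–H eclipsed; 2.9 + 2.8 + 1.3 = 7.0 kcal/mol.
iPr at 60° (staggered): OH–iPr gauche, CH2Cl–iPr gauche, CH2Cl–CHO gauche, OCH3–CHO gauche; 0.8 + 1.4 + 0.9 + 0.8 = 3.9 kcal/mol.
iPr at 120° (eclipsed): OH–H eclipsed, CH2Cl–iPr eclipsed, OCH3–CHO eclipsed; 1.2 + 3.4 + 2.1 = 6.7 kcal/mol.
iPr at 180° (staggered): OH–CHO gauche, CH2Cl–iPr gauche, OCH3–iPr gauche, OCH3–CHO gauche; 0.6 + 1.4 + 0.9 + 0.8 = 3.7 kcal/mol.
iPr at 240° (eclipsed): OH–CHO eclipsed, CH2Cl–H eclipsed, OCH3–iPr eclipsed; 2.5 + 2.0 + 3.4 = 7.9 kcal/mol.
iPr at 300° (staggered): OH–iPr gauche, OH–CHO gauche, CH2Cl–CHO gauche, OCH3–iPr gauche; 0.8 + 0.6 + 0.9 + 0.9 = 3.2 kcal/mol.
Max at 240° (7.9 kcal/mol), min at 300° (3.2 kcal/mol); barrier = 4.7 kcal/mol.

4.7 kcal/mol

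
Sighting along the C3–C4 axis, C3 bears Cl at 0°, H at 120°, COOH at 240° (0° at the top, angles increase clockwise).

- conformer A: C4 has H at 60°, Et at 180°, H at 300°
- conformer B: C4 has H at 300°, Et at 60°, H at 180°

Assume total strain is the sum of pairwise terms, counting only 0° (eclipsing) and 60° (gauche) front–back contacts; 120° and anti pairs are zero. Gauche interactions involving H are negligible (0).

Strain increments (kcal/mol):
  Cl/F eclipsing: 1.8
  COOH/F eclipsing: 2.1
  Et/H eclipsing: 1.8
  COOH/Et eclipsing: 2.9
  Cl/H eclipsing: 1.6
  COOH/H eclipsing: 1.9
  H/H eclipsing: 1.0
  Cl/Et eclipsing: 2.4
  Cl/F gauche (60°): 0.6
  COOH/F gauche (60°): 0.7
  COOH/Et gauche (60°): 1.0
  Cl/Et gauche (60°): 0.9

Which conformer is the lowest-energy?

B

A (staggered): COOH–Et gauche; 1.0 = 1.0 kcal/mol.
B (staggered): Cl–Et gauche; 0.9 = 0.9 kcal/mol.
B has the lowest total (0.9 kcal/mol).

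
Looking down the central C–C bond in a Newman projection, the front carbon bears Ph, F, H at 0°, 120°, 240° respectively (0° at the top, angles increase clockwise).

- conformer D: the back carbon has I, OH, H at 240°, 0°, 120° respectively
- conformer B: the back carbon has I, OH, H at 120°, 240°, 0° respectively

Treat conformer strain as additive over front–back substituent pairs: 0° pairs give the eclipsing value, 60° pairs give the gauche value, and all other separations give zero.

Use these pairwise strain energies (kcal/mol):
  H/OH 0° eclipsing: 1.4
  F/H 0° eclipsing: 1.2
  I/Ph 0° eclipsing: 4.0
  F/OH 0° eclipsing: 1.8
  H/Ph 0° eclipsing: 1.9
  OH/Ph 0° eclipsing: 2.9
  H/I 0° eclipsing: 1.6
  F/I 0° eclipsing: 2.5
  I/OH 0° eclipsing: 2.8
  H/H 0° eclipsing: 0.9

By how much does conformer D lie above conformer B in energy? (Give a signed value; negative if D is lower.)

D (eclipsed): Ph–OH eclipsed, F–H eclipsed, H–I eclipsed; 2.9 + 1.2 + 1.6 = 5.7 kcal/mol.
B (eclipsed): Ph–H eclipsed, F–I eclipsed, H–OH eclipsed; 1.9 + 2.5 + 1.4 = 5.8 kcal/mol.
E(D) − E(B) = 5.7 − 5.8 = -0.1 kcal/mol.

-0.1 kcal/mol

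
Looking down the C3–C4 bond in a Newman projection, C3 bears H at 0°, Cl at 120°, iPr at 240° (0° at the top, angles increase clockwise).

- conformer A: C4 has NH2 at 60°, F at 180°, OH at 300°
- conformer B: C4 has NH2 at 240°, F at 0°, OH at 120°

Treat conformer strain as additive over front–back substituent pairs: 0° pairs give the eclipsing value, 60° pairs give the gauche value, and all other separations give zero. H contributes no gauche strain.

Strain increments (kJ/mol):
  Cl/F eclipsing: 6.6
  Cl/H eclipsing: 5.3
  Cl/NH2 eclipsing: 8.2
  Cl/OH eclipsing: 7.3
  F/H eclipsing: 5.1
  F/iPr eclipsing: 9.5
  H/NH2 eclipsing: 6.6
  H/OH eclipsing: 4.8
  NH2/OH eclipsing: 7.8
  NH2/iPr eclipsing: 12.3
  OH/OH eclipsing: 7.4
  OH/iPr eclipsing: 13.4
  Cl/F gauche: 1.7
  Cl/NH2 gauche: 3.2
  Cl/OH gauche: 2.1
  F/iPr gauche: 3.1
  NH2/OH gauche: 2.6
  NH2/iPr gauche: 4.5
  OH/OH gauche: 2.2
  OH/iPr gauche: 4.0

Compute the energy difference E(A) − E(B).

-12.7 kJ/mol

A (staggered): Cl–NH2 gauche, Cl–F gauche, iPr–F gauche, iPr–OH gauche; 3.2 + 1.7 + 3.1 + 4.0 = 12.0 kJ/mol.
B (eclipsed): H–F eclipsed, Cl–OH eclipsed, iPr–NH2 eclipsed; 5.1 + 7.3 + 12.3 = 24.7 kJ/mol.
E(A) − E(B) = 12.0 − 24.7 = -12.7 kJ/mol.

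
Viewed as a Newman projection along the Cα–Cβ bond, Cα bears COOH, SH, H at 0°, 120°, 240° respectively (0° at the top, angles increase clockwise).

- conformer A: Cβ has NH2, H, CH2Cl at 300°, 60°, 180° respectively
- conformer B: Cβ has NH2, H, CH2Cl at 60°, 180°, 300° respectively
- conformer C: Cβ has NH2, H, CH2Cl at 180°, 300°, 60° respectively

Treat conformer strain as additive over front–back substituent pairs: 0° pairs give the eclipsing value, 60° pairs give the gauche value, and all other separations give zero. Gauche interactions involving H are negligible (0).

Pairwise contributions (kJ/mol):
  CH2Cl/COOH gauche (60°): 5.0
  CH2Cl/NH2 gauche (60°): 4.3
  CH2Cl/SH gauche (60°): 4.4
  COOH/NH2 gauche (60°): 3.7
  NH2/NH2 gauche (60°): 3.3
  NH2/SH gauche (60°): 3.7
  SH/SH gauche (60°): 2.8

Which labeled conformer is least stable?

A (staggered): COOH(0°)/NH2(300°) gauche 3.7; SH(120°)/CH2Cl(180°) gauche 4.4 → 8.1 kJ/mol.
B (staggered): COOH(0°)/NH2(60°) gauche 3.7; COOH(0°)/CH2Cl(300°) gauche 5.0; SH(120°)/NH2(60°) gauche 3.7 → 12.4 kJ/mol.
C (staggered): COOH(0°)/CH2Cl(60°) gauche 5.0; SH(120°)/NH2(180°) gauche 3.7; SH(120°)/CH2Cl(60°) gauche 4.4 → 13.1 kJ/mol.
C has the highest total (13.1 kJ/mol).

C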